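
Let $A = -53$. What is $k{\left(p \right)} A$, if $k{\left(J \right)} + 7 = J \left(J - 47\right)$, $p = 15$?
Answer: $25811$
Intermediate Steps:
$k{\left(J \right)} = -7 + J \left(-47 + J\right)$ ($k{\left(J \right)} = -7 + J \left(J - 47\right) = -7 + J \left(-47 + J\right)$)
$k{\left(p \right)} A = \left(-7 + 15^{2} - 705\right) \left(-53\right) = \left(-7 + 225 - 705\right) \left(-53\right) = \left(-487\right) \left(-53\right) = 25811$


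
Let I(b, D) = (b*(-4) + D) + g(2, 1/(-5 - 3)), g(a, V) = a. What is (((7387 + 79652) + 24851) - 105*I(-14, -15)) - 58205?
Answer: 49170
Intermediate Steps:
I(b, D) = 2 + D - 4*b (I(b, D) = (b*(-4) + D) + 2 = (-4*b + D) + 2 = (D - 4*b) + 2 = 2 + D - 4*b)
(((7387 + 79652) + 24851) - 105*I(-14, -15)) - 58205 = (((7387 + 79652) + 24851) - 105*(2 - 15 - 4*(-14))) - 58205 = ((87039 + 24851) - 105*(2 - 15 + 56)) - 58205 = (111890 - 105*43) - 58205 = (111890 - 4515) - 58205 = 107375 - 58205 = 49170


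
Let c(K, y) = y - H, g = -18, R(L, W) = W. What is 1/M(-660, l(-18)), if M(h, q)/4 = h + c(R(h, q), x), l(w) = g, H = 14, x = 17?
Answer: -1/2628 ≈ -0.00038052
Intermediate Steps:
c(K, y) = -14 + y (c(K, y) = y - 1*14 = y - 14 = -14 + y)
l(w) = -18
M(h, q) = 12 + 4*h (M(h, q) = 4*(h + (-14 + 17)) = 4*(h + 3) = 4*(3 + h) = 12 + 4*h)
1/M(-660, l(-18)) = 1/(12 + 4*(-660)) = 1/(12 - 2640) = 1/(-2628) = -1/2628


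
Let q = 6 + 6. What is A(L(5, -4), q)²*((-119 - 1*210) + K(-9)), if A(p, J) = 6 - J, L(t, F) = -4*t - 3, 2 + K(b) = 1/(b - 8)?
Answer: -202608/17 ≈ -11918.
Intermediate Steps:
K(b) = -2 + 1/(-8 + b) (K(b) = -2 + 1/(b - 8) = -2 + 1/(-8 + b))
L(t, F) = -3 - 4*t
q = 12
A(L(5, -4), q)²*((-119 - 1*210) + K(-9)) = (6 - 1*12)²*((-119 - 1*210) + (17 - 2*(-9))/(-8 - 9)) = (6 - 12)²*((-119 - 210) + (17 + 18)/(-17)) = (-6)²*(-329 - 1/17*35) = 36*(-329 - 35/17) = 36*(-5628/17) = -202608/17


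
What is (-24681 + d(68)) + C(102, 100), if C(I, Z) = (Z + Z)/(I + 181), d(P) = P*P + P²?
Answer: -4367339/283 ≈ -15432.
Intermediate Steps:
d(P) = 2*P² (d(P) = P² + P² = 2*P²)
C(I, Z) = 2*Z/(181 + I) (C(I, Z) = (2*Z)/(181 + I) = 2*Z/(181 + I))
(-24681 + d(68)) + C(102, 100) = (-24681 + 2*68²) + 2*100/(181 + 102) = (-24681 + 2*4624) + 2*100/283 = (-24681 + 9248) + 2*100*(1/283) = -15433 + 200/283 = -4367339/283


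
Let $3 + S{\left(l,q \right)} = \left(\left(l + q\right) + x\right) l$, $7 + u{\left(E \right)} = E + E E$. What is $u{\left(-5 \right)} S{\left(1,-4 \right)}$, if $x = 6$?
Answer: $0$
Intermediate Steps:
$u{\left(E \right)} = -7 + E + E^{2}$ ($u{\left(E \right)} = -7 + \left(E + E E\right) = -7 + \left(E + E^{2}\right) = -7 + E + E^{2}$)
$S{\left(l,q \right)} = -3 + l \left(6 + l + q\right)$ ($S{\left(l,q \right)} = -3 + \left(\left(l + q\right) + 6\right) l = -3 + \left(6 + l + q\right) l = -3 + l \left(6 + l + q\right)$)
$u{\left(-5 \right)} S{\left(1,-4 \right)} = \left(-7 - 5 + \left(-5\right)^{2}\right) \left(-3 + 1^{2} + 6 \cdot 1 + 1 \left(-4\right)\right) = \left(-7 - 5 + 25\right) \left(-3 + 1 + 6 - 4\right) = 13 \cdot 0 = 0$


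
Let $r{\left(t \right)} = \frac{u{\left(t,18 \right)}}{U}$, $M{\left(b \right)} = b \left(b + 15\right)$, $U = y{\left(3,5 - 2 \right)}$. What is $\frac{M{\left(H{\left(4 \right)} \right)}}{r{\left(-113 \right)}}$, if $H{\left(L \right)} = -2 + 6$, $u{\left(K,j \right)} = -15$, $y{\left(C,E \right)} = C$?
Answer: $- \frac{76}{5} \approx -15.2$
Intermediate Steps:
$U = 3$
$H{\left(L \right)} = 4$
$M{\left(b \right)} = b \left(15 + b\right)$
$r{\left(t \right)} = -5$ ($r{\left(t \right)} = - \frac{15}{3} = \left(-15\right) \frac{1}{3} = -5$)
$\frac{M{\left(H{\left(4 \right)} \right)}}{r{\left(-113 \right)}} = \frac{4 \left(15 + 4\right)}{-5} = 4 \cdot 19 \left(- \frac{1}{5}\right) = 76 \left(- \frac{1}{5}\right) = - \frac{76}{5}$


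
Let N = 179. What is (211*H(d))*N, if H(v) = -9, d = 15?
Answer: -339921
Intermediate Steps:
(211*H(d))*N = (211*(-9))*179 = -1899*179 = -339921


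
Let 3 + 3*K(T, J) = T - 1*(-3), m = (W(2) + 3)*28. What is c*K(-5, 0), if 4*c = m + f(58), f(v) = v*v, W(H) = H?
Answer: -1460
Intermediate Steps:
f(v) = v**2
m = 140 (m = (2 + 3)*28 = 5*28 = 140)
K(T, J) = T/3 (K(T, J) = -1 + (T - 1*(-3))/3 = -1 + (T + 3)/3 = -1 + (3 + T)/3 = -1 + (1 + T/3) = T/3)
c = 876 (c = (140 + 58**2)/4 = (140 + 3364)/4 = (1/4)*3504 = 876)
c*K(-5, 0) = 876*((1/3)*(-5)) = 876*(-5/3) = -1460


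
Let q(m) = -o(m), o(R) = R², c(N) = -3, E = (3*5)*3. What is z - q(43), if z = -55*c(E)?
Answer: 2014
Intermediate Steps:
E = 45 (E = 15*3 = 45)
z = 165 (z = -55*(-3) = 165)
q(m) = -m²
z - q(43) = 165 - (-1)*43² = 165 - (-1)*1849 = 165 - 1*(-1849) = 165 + 1849 = 2014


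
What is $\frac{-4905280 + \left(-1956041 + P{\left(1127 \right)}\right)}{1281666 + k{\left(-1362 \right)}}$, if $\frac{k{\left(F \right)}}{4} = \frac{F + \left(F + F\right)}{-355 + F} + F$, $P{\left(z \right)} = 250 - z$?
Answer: $- \frac{5891196983}{1095641325} \approx -5.3769$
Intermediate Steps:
$k{\left(F \right)} = 4 F + \frac{12 F}{-355 + F}$ ($k{\left(F \right)} = 4 \left(\frac{F + \left(F + F\right)}{-355 + F} + F\right) = 4 \left(\frac{F + 2 F}{-355 + F} + F\right) = 4 \left(\frac{3 F}{-355 + F} + F\right) = 4 \left(F + \frac{3 F}{-355 + F}\right) = 4 F + \frac{12 F}{-355 + F}$)
$\frac{-4905280 + \left(-1956041 + P{\left(1127 \right)}\right)}{1281666 + k{\left(-1362 \right)}} = \frac{-4905280 + \left(-1956041 + \left(250 - 1127\right)\right)}{1281666 + 4 \left(-1362\right) \frac{1}{-355 - 1362} \left(-352 - 1362\right)} = \frac{-4905280 + \left(-1956041 + \left(250 - 1127\right)\right)}{1281666 + 4 \left(-1362\right) \frac{1}{-1717} \left(-1714\right)} = \frac{-4905280 - 1956918}{1281666 + 4 \left(-1362\right) \left(- \frac{1}{1717}\right) \left(-1714\right)} = \frac{-4905280 - 1956918}{1281666 - \frac{9337872}{1717}} = - \frac{6862198}{\frac{2191282650}{1717}} = \left(-6862198\right) \frac{1717}{2191282650} = - \frac{5891196983}{1095641325}$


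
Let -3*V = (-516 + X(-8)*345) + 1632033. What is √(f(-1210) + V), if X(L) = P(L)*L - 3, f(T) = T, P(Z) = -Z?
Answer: 16*I*√2099 ≈ 733.04*I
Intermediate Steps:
X(L) = -3 - L² (X(L) = (-L)*L - 3 = -L² - 3 = -3 - L²)
V = -536134 (V = -((-516 + (-3 - 1*(-8)²)*345) + 1632033)/3 = -((-516 + (-3 - 1*64)*345) + 1632033)/3 = -((-516 + (-3 - 64)*345) + 1632033)/3 = -((-516 - 67*345) + 1632033)/3 = -((-516 - 23115) + 1632033)/3 = -(-23631 + 1632033)/3 = -⅓*1608402 = -536134)
√(f(-1210) + V) = √(-1210 - 536134) = √(-537344) = 16*I*√2099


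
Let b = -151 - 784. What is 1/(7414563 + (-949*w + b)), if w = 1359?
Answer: 1/6123937 ≈ 1.6329e-7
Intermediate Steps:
b = -935
1/(7414563 + (-949*w + b)) = 1/(7414563 + (-949*1359 - 935)) = 1/(7414563 + (-1289691 - 935)) = 1/(7414563 - 1290626) = 1/6123937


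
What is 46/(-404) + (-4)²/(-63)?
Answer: -4681/12726 ≈ -0.36783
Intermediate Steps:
46/(-404) + (-4)²/(-63) = 46*(-1/404) + 16*(-1/63) = -23/202 - 16/63 = -4681/12726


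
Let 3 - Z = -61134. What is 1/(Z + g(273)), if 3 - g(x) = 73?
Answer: 1/61067 ≈ 1.6375e-5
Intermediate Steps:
Z = 61137 (Z = 3 - 1*(-61134) = 3 + 61134 = 61137)
g(x) = -70 (g(x) = 3 - 1*73 = 3 - 73 = -70)
1/(Z + g(273)) = 1/(61137 - 70) = 1/61067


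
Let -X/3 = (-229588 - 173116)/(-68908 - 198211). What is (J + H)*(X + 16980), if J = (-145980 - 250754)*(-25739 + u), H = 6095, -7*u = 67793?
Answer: 446085923328366188172/1869833 ≈ 2.3857e+14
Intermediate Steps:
X = -1208112/267119 (X = -3*(-229588 - 173116)/(-68908 - 198211) = -(-1208112)/(-267119) = -(-1208112)*(-1)/267119 = -3*402704/267119 = -1208112/267119 ≈ -4.5228)
u = -67793/7 (u = -1/7*67793 = -67793/7 ≈ -9684.7)
J = 98376543044/7 (J = (-145980 - 250754)*(-25739 - 67793/7) = -396734*(-247966/7) = 98376543044/7 ≈ 1.4054e+10)
(J + H)*(X + 16980) = (98376543044/7 + 6095)*(-1208112/267119 + 16980) = (98376585709/7)*(4534472508/267119) = 446085923328366188172/1869833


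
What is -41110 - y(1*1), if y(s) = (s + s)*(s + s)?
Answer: -41114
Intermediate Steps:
y(s) = 4*s² (y(s) = (2*s)*(2*s) = 4*s²)
-41110 - y(1*1) = -41110 - 4*(1*1)² = -41110 - 4*1² = -41110 - 4 = -41114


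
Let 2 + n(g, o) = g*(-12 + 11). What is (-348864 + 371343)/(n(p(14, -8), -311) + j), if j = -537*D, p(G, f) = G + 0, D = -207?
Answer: 22479/111143 ≈ 0.20225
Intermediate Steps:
p(G, f) = G
n(g, o) = -2 - g (n(g, o) = -2 + g*(-12 + 11) = -2 + g*(-1) = -2 - g)
j = 111159 (j = -537*(-207) = 111159)
(-348864 + 371343)/(n(p(14, -8), -311) + j) = (-348864 + 371343)/((-2 - 1*14) + 111159) = 22479/((-2 - 14) + 111159) = 22479/(-16 + 111159) = 22479/111143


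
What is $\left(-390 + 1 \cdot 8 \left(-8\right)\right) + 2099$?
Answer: $1645$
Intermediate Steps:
$\left(-390 + 1 \cdot 8 \left(-8\right)\right) + 2099 = \left(-390 + 8 \left(-8\right)\right) + 2099 = \left(-390 - 64\right) + 2099 = -454 + 2099 = 1645$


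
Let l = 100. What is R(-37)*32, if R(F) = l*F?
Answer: -118400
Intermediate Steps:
R(F) = 100*F
R(-37)*32 = (100*(-37))*32 = -3700*32 = -118400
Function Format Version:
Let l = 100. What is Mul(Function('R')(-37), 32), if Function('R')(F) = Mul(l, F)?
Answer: -118400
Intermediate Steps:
Function('R')(F) = Mul(100, F)
Mul(Function('R')(-37), 32) = Mul(Mul(100, -37), 32) = Mul(-3700, 32) = -118400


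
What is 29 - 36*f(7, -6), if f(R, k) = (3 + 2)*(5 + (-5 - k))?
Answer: -1051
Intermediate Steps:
f(R, k) = -5*k (f(R, k) = 5*(-k) = -5*k)
29 - 36*f(7, -6) = 29 - (-180)*(-6) = 29 - 36*30 = 29 - 1080 = -1051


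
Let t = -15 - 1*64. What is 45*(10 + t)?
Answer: -3105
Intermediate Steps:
t = -79 (t = -15 - 64 = -79)
45*(10 + t) = 45*(10 - 79) = 45*(-69) = -3105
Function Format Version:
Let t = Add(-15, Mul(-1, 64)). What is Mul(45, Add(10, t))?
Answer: -3105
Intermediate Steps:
t = -79 (t = Add(-15, -64) = -79)
Mul(45, Add(10, t)) = Mul(45, Add(10, -79)) = Mul(45, -69) = -3105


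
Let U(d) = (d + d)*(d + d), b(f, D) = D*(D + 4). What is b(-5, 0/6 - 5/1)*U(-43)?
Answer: 36980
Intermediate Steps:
b(f, D) = D*(4 + D)
U(d) = 4*d² (U(d) = (2*d)*(2*d) = 4*d²)
b(-5, 0/6 - 5/1)*U(-43) = ((0/6 - 5/1)*(4 + (0/6 - 5/1)))*(4*(-43)²) = ((0*(⅙) - 5*1)*(4 + (0*(⅙) - 5*1)))*(4*1849) = ((0 - 5)*(4 + (0 - 5)))*7396 = -5*(4 - 5)*7396 = -5*(-1)*7396 = 5*7396 = 36980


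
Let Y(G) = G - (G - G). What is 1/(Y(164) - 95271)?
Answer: -1/95107 ≈ -1.0514e-5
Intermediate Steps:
Y(G) = G (Y(G) = G - 1*0 = G + 0 = G)
1/(Y(164) - 95271) = 1/(164 - 95271) = 1/(-95107) = -1/95107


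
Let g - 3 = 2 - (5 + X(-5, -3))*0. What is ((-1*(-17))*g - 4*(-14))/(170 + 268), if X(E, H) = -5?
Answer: 47/146 ≈ 0.32192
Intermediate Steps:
g = 5 (g = 3 + (2 - (5 - 5)*0) = 3 + (2 - 0*0) = 3 + (2 - 1*0) = 3 + (2 + 0) = 3 + 2 = 5)
((-1*(-17))*g - 4*(-14))/(170 + 268) = (-1*(-17)*5 - 4*(-14))/(170 + 268) = (17*5 + 56)/438 = (85 + 56)*(1/438) = 141*(1/438) = 47/146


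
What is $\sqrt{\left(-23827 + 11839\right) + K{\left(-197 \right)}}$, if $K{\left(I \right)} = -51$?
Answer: $i \sqrt{12039} \approx 109.72 i$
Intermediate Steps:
$\sqrt{\left(-23827 + 11839\right) + K{\left(-197 \right)}} = \sqrt{\left(-23827 + 11839\right) - 51} = \sqrt{-11988 - 51} = \sqrt{-12039} = i \sqrt{12039}$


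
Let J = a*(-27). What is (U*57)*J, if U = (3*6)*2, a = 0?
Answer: 0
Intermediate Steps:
J = 0 (J = 0*(-27) = 0)
U = 36 (U = 18*2 = 36)
(U*57)*J = (36*57)*0 = 2052*0 = 0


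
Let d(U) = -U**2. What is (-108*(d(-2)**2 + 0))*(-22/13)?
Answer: 38016/13 ≈ 2924.3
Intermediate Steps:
(-108*(d(-2)**2 + 0))*(-22/13) = (-108*((-1*(-2)**2)**2 + 0))*(-22/13) = (-108*((-1*4)**2 + 0))*(-22*1/13) = -108*((-4)**2 + 0)*(-22/13) = -108*(16 + 0)*(-22/13) = -108*16*(-22/13) = -27*64*(-22/13) = -1728*(-22/13) = 38016/13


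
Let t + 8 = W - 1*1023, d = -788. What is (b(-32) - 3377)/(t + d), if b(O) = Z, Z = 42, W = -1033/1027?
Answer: 3425045/1869146 ≈ 1.8324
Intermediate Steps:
W = -1033/1027 (W = -1033*1/1027 = -1033/1027 ≈ -1.0058)
b(O) = 42
t = -1059870/1027 (t = -8 + (-1033/1027 - 1*1023) = -8 + (-1033/1027 - 1023) = -8 - 1051654/1027 = -1059870/1027 ≈ -1032.0)
(b(-32) - 3377)/(t + d) = (42 - 3377)/(-1059870/1027 - 788) = -3335/(-1869146/1027) = -3335*(-1027/1869146) = 3425045/1869146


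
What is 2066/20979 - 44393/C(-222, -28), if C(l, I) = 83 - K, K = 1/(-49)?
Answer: -5069590235/9482508 ≈ -534.63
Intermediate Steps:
K = -1/49 ≈ -0.020408
C(l, I) = 4068/49 (C(l, I) = 83 - 1*(-1/49) = 83 + 1/49 = 4068/49)
2066/20979 - 44393/C(-222, -28) = 2066/20979 - 44393/4068/49 = 2066*(1/20979) - 44393*49/4068 = 2066/20979 - 2175257/4068 = -5069590235/9482508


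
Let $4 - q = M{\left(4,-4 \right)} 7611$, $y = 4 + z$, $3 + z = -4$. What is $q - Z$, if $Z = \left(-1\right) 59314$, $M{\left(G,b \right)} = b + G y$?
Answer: $181094$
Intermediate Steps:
$z = -7$ ($z = -3 - 4 = -7$)
$y = -3$ ($y = 4 - 7 = -3$)
$M{\left(G,b \right)} = b - 3 G$ ($M{\left(G,b \right)} = b + G \left(-3\right) = b - 3 G$)
$Z = -59314$
$q = 121780$ ($q = 4 - \left(-4 - 12\right) 7611 = 4 - \left(-16\right) 7611 = 4 - -121776 = 4 + 121776 = 121780$)
$q - Z = 121780 - -59314 = 121780 + 59314 = 181094$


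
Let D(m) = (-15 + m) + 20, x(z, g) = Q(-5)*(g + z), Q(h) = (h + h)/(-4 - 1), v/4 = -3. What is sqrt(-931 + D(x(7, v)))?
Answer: 6*I*sqrt(26) ≈ 30.594*I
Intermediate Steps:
v = -12 (v = 4*(-3) = -12)
Q(h) = -2*h/5 (Q(h) = (2*h)/(-5) = (2*h)*(-1/5) = -2*h/5)
x(z, g) = 2*g + 2*z (x(z, g) = (-2/5*(-5))*(g + z) = 2*(g + z) = 2*g + 2*z)
D(m) = 5 + m
sqrt(-931 + D(x(7, v))) = sqrt(-931 + (5 + (2*(-12) + 2*7))) = sqrt(-931 + (5 + (-24 + 14))) = sqrt(-931 + (5 - 10)) = sqrt(-931 - 5) = sqrt(-936) = 6*I*sqrt(26)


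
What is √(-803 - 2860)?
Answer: 3*I*√407 ≈ 60.523*I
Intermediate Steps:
√(-803 - 2860) = √(-3663) = 3*I*√407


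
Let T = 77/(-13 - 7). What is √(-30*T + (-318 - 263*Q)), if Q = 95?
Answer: 5*I*√4030/2 ≈ 158.71*I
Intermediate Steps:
T = -77/20 (T = 77/(-20) = -1/20*77 = -77/20 ≈ -3.8500)
√(-30*T + (-318 - 263*Q)) = √(-30*(-77/20) + (-318 - 263*95)) = √(231/2 + (-318 - 24985)) = √(231/2 - 25303) = √(-50375/2) = 5*I*√4030/2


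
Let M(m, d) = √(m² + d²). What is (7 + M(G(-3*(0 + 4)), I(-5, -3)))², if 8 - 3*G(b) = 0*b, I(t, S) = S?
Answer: (21 + √145)²/9 ≈ 121.31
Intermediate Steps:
G(b) = 8/3 (G(b) = 8/3 - 0*b = 8/3 - ⅓*0 = 8/3 + 0 = 8/3)
M(m, d) = √(d² + m²)
(7 + M(G(-3*(0 + 4)), I(-5, -3)))² = (7 + √((-3)² + (8/3)²))² = (7 + √(9 + 64/9))² = (7 + √(145/9))² = (7 + √145/3)²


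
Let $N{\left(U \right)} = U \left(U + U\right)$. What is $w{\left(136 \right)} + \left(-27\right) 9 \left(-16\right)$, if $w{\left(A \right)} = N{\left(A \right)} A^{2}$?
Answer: $684207920$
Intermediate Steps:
$N{\left(U \right)} = 2 U^{2}$ ($N{\left(U \right)} = U 2 U = 2 U^{2}$)
$w{\left(A \right)} = 2 A^{4}$ ($w{\left(A \right)} = 2 A^{2} A^{2} = 2 A^{4}$)
$w{\left(136 \right)} + \left(-27\right) 9 \left(-16\right) = 2 \cdot 136^{4} + \left(-27\right) 9 \left(-16\right) = 2 \cdot 342102016 - -3888 = 684204032 + 3888 = 684207920$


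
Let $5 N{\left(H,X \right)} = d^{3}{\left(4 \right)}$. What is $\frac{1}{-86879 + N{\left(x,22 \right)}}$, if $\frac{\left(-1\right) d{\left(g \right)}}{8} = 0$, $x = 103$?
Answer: $- \frac{1}{86879} \approx -1.151 \cdot 10^{-5}$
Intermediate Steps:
$d{\left(g \right)} = 0$ ($d{\left(g \right)} = \left(-8\right) 0 = 0$)
$N{\left(H,X \right)} = 0$ ($N{\left(H,X \right)} = \frac{0^{3}}{5} = \frac{1}{5} \cdot 0 = 0$)
$\frac{1}{-86879 + N{\left(x,22 \right)}} = \frac{1}{-86879 + 0} = \frac{1}{-86879} = - \frac{1}{86879}$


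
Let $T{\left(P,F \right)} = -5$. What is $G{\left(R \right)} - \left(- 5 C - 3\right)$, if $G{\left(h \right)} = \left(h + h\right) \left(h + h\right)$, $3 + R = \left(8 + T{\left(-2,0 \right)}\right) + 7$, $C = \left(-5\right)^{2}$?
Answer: $324$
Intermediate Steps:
$C = 25$
$R = 7$ ($R = -3 + \left(\left(8 - 5\right) + 7\right) = -3 + \left(3 + 7\right) = -3 + 10 = 7$)
$G{\left(h \right)} = 4 h^{2}$ ($G{\left(h \right)} = 2 h 2 h = 4 h^{2}$)
$G{\left(R \right)} - \left(- 5 C - 3\right) = 4 \cdot 7^{2} - \left(\left(-5\right) 25 - 3\right) = 4 \cdot 49 - \left(-125 - 3\right) = 196 - -128 = 196 + 128 = 324$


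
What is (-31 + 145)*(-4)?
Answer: -456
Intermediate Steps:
(-31 + 145)*(-4) = 114*(-4) = -456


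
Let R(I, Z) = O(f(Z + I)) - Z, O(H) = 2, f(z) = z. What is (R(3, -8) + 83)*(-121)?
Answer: -11253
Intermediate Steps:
R(I, Z) = 2 - Z
(R(3, -8) + 83)*(-121) = ((2 - 1*(-8)) + 83)*(-121) = ((2 + 8) + 83)*(-121) = (10 + 83)*(-121) = 93*(-121) = -11253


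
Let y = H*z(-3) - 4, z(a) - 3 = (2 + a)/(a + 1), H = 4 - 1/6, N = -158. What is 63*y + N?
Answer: 1741/4 ≈ 435.25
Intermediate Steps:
H = 23/6 (H = 4 - 1*⅙ = 4 - ⅙ = 23/6 ≈ 3.8333)
z(a) = 3 + (2 + a)/(1 + a) (z(a) = 3 + (2 + a)/(a + 1) = 3 + (2 + a)/(1 + a))
y = 113/12 (y = 23*((5 + 4*(-3))/(1 - 3))/6 - 4 = 23*((5 - 12)/(-2))/6 - 4 = 23*(-½*(-7))/6 - 4 = (23/6)*(7/2) - 4 = 161/12 - 4 = 113/12 ≈ 9.4167)
63*y + N = 63*(113/12) - 158 = 2373/4 - 158 = 1741/4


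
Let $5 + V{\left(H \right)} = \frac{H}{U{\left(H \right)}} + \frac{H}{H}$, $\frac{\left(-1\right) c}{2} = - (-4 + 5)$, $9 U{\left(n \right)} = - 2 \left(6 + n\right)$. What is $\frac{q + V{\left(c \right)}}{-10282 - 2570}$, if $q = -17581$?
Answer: $\frac{140689}{102816} \approx 1.3684$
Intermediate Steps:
$U{\left(n \right)} = - \frac{4}{3} - \frac{2 n}{9}$ ($U{\left(n \right)} = \frac{\left(-2\right) \left(6 + n\right)}{9} = \frac{-12 - 2 n}{9} = - \frac{4}{3} - \frac{2 n}{9}$)
$c = 2$ ($c = - 2 \left(- (-4 + 5)\right) = - 2 \left(\left(-1\right) 1\right) = \left(-2\right) \left(-1\right) = 2$)
$V{\left(H \right)} = -4 + \frac{H}{- \frac{4}{3} - \frac{2 H}{9}}$ ($V{\left(H \right)} = -5 + \left(\frac{H}{- \frac{4}{3} - \frac{2 H}{9}} + \frac{H}{H}\right) = -5 + \left(\frac{H}{- \frac{4}{3} - \frac{2 H}{9}} + 1\right) = -5 + \left(1 + \frac{H}{- \frac{4}{3} - \frac{2 H}{9}}\right) = -4 + \frac{H}{- \frac{4}{3} - \frac{2 H}{9}}$)
$\frac{q + V{\left(c \right)}}{-10282 - 2570} = \frac{-17581 + \frac{-48 - 34}{2 \left(6 + 2\right)}}{-10282 - 2570} = \frac{-17581 + \frac{-48 - 34}{2 \cdot 8}}{-12852} = \left(-17581 + \frac{1}{2} \cdot \frac{1}{8} \left(-82\right)\right) \left(- \frac{1}{12852}\right) = \left(-17581 - \frac{41}{8}\right) \left(- \frac{1}{12852}\right) = \left(- \frac{140689}{8}\right) \left(- \frac{1}{12852}\right) = \frac{140689}{102816}$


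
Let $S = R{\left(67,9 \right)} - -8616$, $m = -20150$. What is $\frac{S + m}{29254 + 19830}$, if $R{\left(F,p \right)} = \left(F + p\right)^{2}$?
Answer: $- \frac{2879}{24542} \approx -0.11731$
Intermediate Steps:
$S = 14392$ ($S = \left(67 + 9\right)^{2} - -8616 = 76^{2} + 8616 = 5776 + 8616 = 14392$)
$\frac{S + m}{29254 + 19830} = \frac{14392 - 20150}{29254 + 19830} = - \frac{5758}{49084} = \left(-5758\right) \frac{1}{49084} = - \frac{2879}{24542}$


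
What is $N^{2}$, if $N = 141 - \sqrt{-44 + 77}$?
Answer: $\left(141 - \sqrt{33}\right)^{2} \approx 18294.0$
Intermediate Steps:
$N = 141 - \sqrt{33} \approx 135.26$
$N^{2} = \left(141 - \sqrt{33}\right)^{2}$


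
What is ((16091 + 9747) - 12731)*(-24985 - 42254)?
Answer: -881301573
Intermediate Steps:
((16091 + 9747) - 12731)*(-24985 - 42254) = (25838 - 12731)*(-67239) = 13107*(-67239) = -881301573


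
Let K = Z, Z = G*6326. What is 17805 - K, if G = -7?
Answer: 62087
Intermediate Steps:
Z = -44282 (Z = -7*6326 = -44282)
K = -44282
17805 - K = 17805 - 1*(-44282) = 17805 + 44282 = 62087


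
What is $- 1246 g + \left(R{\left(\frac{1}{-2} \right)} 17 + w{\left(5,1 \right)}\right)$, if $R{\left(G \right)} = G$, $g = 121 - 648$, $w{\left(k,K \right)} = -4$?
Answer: $\frac{1313259}{2} \approx 6.5663 \cdot 10^{5}$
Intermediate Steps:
$g = -527$ ($g = 121 - 648 = -527$)
$- 1246 g + \left(R{\left(\frac{1}{-2} \right)} 17 + w{\left(5,1 \right)}\right) = \left(-1246\right) \left(-527\right) + \left(\frac{1}{-2} \cdot 17 - 4\right) = 656642 - \frac{25}{2} = \frac{1313259}{2}$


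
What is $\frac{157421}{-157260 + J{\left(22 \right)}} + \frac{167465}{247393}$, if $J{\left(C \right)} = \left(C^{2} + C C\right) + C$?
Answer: $- \frac{12775097903}{38660104110} \approx -0.33045$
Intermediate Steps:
$J{\left(C \right)} = C + 2 C^{2}$ ($J{\left(C \right)} = \left(C^{2} + C^{2}\right) + C = 2 C^{2} + C = C + 2 C^{2}$)
$\frac{157421}{-157260 + J{\left(22 \right)}} + \frac{167465}{247393} = \frac{157421}{-157260 + 22 \left(1 + 2 \cdot 22\right)} + \frac{167465}{247393} = \frac{157421}{-157260 + 22 \left(1 + 44\right)} + 167465 \cdot \frac{1}{247393} = \frac{157421}{-157260 + 22 \cdot 45} + \frac{167465}{247393} = \frac{157421}{-157260 + 990} + \frac{167465}{247393} = \frac{157421}{-156270} + \frac{167465}{247393} = 157421 \left(- \frac{1}{156270}\right) + \frac{167465}{247393} = - \frac{157421}{156270} + \frac{167465}{247393} = - \frac{12775097903}{38660104110}$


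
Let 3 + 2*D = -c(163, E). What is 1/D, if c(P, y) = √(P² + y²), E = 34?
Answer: 3/13858 - 5*√1109/13858 ≈ -0.011799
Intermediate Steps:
D = -3/2 - 5*√1109/2 (D = -3/2 + (-√(163² + 34²))/2 = -3/2 + (-√(26569 + 1156))/2 = -3/2 + (-√27725)/2 = -3/2 + (-5*√1109)/2 = -3/2 - 5*√1109/2 ≈ -84.754)
1/D = 1/(-3/2 - 5*√1109/2)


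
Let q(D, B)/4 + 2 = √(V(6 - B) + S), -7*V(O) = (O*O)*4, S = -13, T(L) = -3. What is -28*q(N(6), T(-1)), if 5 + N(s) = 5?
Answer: 224 - 16*I*√2905 ≈ 224.0 - 862.37*I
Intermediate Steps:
N(s) = 0 (N(s) = -5 + 5 = 0)
V(O) = -4*O²/7 (V(O) = -O*O*4/7 = -O²*4/7 = -4*O²/7)
q(D, B) = -8 + 4*√(-13 - 4*(6 - B)²/7) (q(D, B) = -8 + 4*√(-4*(6 - B)²/7 - 13) = -8 + 4*√(-13 - 4*(6 - B)²/7))
-28*q(N(6), T(-1)) = -28*(-8 + 4*√(-637 - 28*(6 - 1*(-3))²)/7) = -28*(-8 + 4*√(-637 - 28*(6 + 3)²)/7) = -28*(-8 + 4*√(-637 - 28*9²)/7) = -28*(-8 + 4*√(-637 - 28*81)/7) = -28*(-8 + 4*√(-637 - 2268)/7) = -28*(-8 + 4*√(-2905)/7) = -28*(-8 + 4*(I*√2905)/7) = -28*(-8 + 4*I*√2905/7) = 224 - 16*I*√2905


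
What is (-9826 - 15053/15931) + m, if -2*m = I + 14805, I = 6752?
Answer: -656530685/31862 ≈ -20605.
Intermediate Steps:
m = -21557/2 (m = -(6752 + 14805)/2 = -½*21557 = -21557/2 ≈ -10779.)
(-9826 - 15053/15931) + m = (-9826 - 15053/15931) - 21557/2 = -156553059/15931 - 21557/2 = -656530685/31862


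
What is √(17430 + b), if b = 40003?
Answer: √57433 ≈ 239.65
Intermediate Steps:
√(17430 + b) = √(17430 + 40003) = √57433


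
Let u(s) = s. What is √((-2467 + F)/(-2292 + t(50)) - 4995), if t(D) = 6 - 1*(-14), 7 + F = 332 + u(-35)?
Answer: I*√1611197746/568 ≈ 70.669*I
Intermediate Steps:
F = 290 (F = -7 + (332 - 35) = -7 + 297 = 290)
t(D) = 20 (t(D) = 6 + 14 = 20)
√((-2467 + F)/(-2292 + t(50)) - 4995) = √((-2467 + 290)/(-2292 + 20) - 4995) = √(-2177/(-2272) - 4995) = √(-2177*(-1/2272) - 4995) = √(2177/2272 - 4995) = √(-11346463/2272) = I*√1611197746/568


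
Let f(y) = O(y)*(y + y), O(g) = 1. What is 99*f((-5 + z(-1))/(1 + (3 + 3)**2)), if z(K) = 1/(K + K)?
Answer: -1089/37 ≈ -29.432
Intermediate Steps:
z(K) = 1/(2*K)
f(y) = 2*y (f(y) = 1*(y + y) = 1*(2*y) = 2*y)
99*f((-5 + z(-1))/(1 + (3 + 3)**2)) = 99*(2*((-5 + (1/2)/(-1))/(1 + (3 + 3)**2))) = 99*(2*((-5 + (1/2)*(-1))/(1 + 6**2))) = 99*(2*((-5 - 1/2)/(1 + 36))) = 99*(2*(-11/2/37)) = 99*(2*(-11/2*1/37)) = 99*(2*(-11/74)) = 99*(-11/37) = -1089/37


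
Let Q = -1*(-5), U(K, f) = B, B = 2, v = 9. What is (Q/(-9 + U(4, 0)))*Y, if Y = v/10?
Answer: -9/14 ≈ -0.64286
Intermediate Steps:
U(K, f) = 2
Q = 5
Y = 9/10 ≈ 0.90000
(Q/(-9 + U(4, 0)))*Y = (5/(-9 + 2))*(9/10) = (5/(-7))*(9/10) = -1/7*5*(9/10) = -5/7*9/10 = -9/14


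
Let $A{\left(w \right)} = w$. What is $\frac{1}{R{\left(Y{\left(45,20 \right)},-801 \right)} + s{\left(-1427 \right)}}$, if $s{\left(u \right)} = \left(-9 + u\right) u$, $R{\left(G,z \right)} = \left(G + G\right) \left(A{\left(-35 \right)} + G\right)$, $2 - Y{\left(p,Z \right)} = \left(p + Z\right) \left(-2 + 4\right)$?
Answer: $\frac{1}{2090900} \approx 4.7826 \cdot 10^{-7}$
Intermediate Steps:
$Y{\left(p,Z \right)} = 2 - 2 Z - 2 p$ ($Y{\left(p,Z \right)} = 2 - \left(p + Z\right) \left(-2 + 4\right) = 2 - \left(Z + p\right) 2 = 2 - \left(2 Z + 2 p\right) = 2 - 2 Z - 2 p$)
$R{\left(G,z \right)} = 2 G \left(-35 + G\right)$ ($R{\left(G,z \right)} = \left(G + G\right) \left(-35 + G\right) = 2 G \left(-35 + G\right)$)
$s{\left(u \right)} = u \left(-9 + u\right)$
$\frac{1}{R{\left(Y{\left(45,20 \right)},-801 \right)} + s{\left(-1427 \right)}} = \frac{1}{2 \left(2 - 40 - 90\right) \left(-35 - 128\right) - 1427 \left(-9 - 1427\right)} = \frac{1}{2 \left(2 - 40 - 90\right) \left(-35 - 128\right) - -2049172} = \frac{1}{2 \left(-128\right) \left(-35 - 128\right) + 2049172} = \frac{1}{2 \left(-128\right) \left(-163\right) + 2049172} = \frac{1}{41728 + 2049172} = \frac{1}{2090900}$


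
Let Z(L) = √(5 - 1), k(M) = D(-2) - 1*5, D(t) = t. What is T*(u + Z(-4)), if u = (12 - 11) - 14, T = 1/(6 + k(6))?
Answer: 11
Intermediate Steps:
k(M) = -7 (k(M) = -2 - 1*5 = -2 - 5 = -7)
Z(L) = 2 (Z(L) = √4 = 2)
T = -1 (T = 1/(6 - 7) = 1/(-1) = -1)
u = -13 (u = 1 - 14 = -13)
T*(u + Z(-4)) = -(-13 + 2) = -1*(-11) = 11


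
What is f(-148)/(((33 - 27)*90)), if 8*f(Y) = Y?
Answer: -37/1080 ≈ -0.034259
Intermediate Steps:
f(Y) = Y/8
f(-148)/(((33 - 27)*90)) = ((⅛)*(-148))/(((33 - 27)*90)) = -37/(2*(6*90)) = -37/2/540 = -37/2*1/540 = -37/1080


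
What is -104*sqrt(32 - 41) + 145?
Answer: 145 - 312*I ≈ 145.0 - 312.0*I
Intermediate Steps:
-104*sqrt(32 - 41) + 145 = -312*I + 145 = 145 - 312*I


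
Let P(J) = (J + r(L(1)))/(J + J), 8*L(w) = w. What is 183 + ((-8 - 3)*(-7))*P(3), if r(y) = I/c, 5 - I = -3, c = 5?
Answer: 7261/30 ≈ 242.03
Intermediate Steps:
L(w) = w/8
I = 8 (I = 5 - 1*(-3) = 5 + 3 = 8)
r(y) = 8/5
P(J) = (8/5 + J)/(2*J) (P(J) = (J + 8/5)/(J + J) = (8/5 + J)/((2*J)) = (8/5 + J)*(1/(2*J)) = (8/5 + J)/(2*J))
183 + ((-8 - 3)*(-7))*P(3) = 183 + ((-8 - 3)*(-7))*((⅒)*(8 + 5*3)/3) = 183 + (-11*(-7))*((⅒)*(⅓)*(8 + 15)) = 183 + 77*((⅒)*(⅓)*23) = 183 + 77*(23/30) = 183 + 1771/30 = 7261/30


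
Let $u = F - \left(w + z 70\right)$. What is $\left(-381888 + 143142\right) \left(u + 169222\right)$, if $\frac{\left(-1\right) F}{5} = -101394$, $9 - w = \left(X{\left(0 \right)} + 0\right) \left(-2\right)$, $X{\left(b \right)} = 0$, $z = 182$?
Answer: $-158394362478$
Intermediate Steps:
$w = 9$ ($w = 9 - \left(0 + 0\right) \left(-2\right) = 9 - 0 \left(-2\right) = 9 - 0 = 9 + 0 = 9$)
$F = 506970$ ($F = \left(-5\right) \left(-101394\right) = 506970$)
$u = 494221$ ($u = 506970 - \left(9 + 182 \cdot 70\right) = 506970 - \left(9 + 12740\right) = 506970 - 12749 = 494221$)
$\left(-381888 + 143142\right) \left(u + 169222\right) = \left(-381888 + 143142\right) \left(494221 + 169222\right) = \left(-238746\right) 663443 = -158394362478$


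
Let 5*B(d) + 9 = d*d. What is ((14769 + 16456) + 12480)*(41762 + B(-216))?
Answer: 2232949637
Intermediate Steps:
B(d) = -9/5 + d**2/5 (B(d) = -9/5 + (d*d)/5 = -9/5 + d**2/5)
((14769 + 16456) + 12480)*(41762 + B(-216)) = ((14769 + 16456) + 12480)*(41762 + (-9/5 + (1/5)*(-216)**2)) = (31225 + 12480)*(41762 + (-9/5 + (1/5)*46656)) = 43705*(41762 + (-9/5 + 46656/5)) = 43705*(41762 + 46647/5) = 43705*(255457/5) = 2232949637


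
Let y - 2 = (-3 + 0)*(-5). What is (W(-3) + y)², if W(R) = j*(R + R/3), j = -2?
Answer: 625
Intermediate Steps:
W(R) = -8*R/3 (W(R) = -2*(R + R/3) = -8*R/3)
y = 17 (y = 2 + (-3 + 0)*(-5) = 2 - 3*(-5) = 2 + 15 = 17)
(W(-3) + y)² = (-8/3*(-3) + 17)² = (8 + 17)² = 25² = 625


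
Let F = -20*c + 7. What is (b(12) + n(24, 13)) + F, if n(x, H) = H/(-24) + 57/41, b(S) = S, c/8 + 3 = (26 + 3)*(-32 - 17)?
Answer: 224214091/984 ≈ 2.2786e+5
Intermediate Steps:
c = -11392 (c = -24 + 8*((26 + 3)*(-32 - 17)) = -24 + 8*(29*(-49)) = -24 + 8*(-1421) = -24 - 11368 = -11392)
F = 227847 (F = -20*(-11392) + 7 = 227840 + 7 = 227847)
n(x, H) = 57/41 - H/24 (n(x, H) = H*(-1/24) + 57*(1/41) = -H/24 + 57/41 = 57/41 - H/24)
(b(12) + n(24, 13)) + F = (12 + (57/41 - 1/24*13)) + 227847 = (12 + (57/41 - 13/24)) + 227847 = (12 + 835/984) + 227847 = 12643/984 + 227847 = 224214091/984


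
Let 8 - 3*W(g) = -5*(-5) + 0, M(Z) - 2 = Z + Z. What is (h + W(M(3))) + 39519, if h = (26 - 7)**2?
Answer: 119623/3 ≈ 39874.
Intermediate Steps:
M(Z) = 2 + 2*Z (M(Z) = 2 + (Z + Z) = 2 + 2*Z)
W(g) = -17/3 (W(g) = 8/3 - (-5*(-5) + 0)/3 = 8/3 - (25 + 0)/3 = 8/3 - 1/3*25 = 8/3 - 25/3 = -17/3)
h = 361 (h = 19**2 = 361)
(h + W(M(3))) + 39519 = (361 - 17/3) + 39519 = 1066/3 + 39519 = 119623/3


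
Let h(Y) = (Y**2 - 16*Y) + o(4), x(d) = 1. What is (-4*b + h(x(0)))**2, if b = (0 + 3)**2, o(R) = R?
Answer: 2209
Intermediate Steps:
b = 9 (b = 3**2 = 9)
h(Y) = 4 + Y**2 - 16*Y (h(Y) = (Y**2 - 16*Y) + 4 = 4 + Y**2 - 16*Y)
(-4*b + h(x(0)))**2 = (-4*9 + (4 + 1**2 - 16*1))**2 = (-36 + (4 + 1 - 16))**2 = (-36 - 11)**2 = (-47)**2 = 2209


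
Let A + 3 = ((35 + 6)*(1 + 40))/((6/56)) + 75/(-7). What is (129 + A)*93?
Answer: 10288807/7 ≈ 1.4698e+6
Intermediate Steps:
A = 329188/21 (A = -3 + (((35 + 6)*(1 + 40))/((6/56)) + 75/(-7)) = -3 + ((41*41)/((6*(1/56))) + 75*(-⅐)) = -3 + (1681/(3/28) - 75/7) = -3 + (1681*(28/3) - 75/7) = -3 + (47068/3 - 75/7) = -3 + 329251/21 = 329188/21 ≈ 15676.)
(129 + A)*93 = (129 + 329188/21)*93 = (331897/21)*93 = 10288807/7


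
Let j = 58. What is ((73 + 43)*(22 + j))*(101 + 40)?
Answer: 1308480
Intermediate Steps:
((73 + 43)*(22 + j))*(101 + 40) = ((73 + 43)*(22 + 58))*(101 + 40) = (116*80)*141 = 9280*141 = 1308480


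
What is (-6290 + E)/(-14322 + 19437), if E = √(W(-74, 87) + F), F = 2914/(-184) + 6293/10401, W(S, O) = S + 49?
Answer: -1258/1023 + I*√9209511604023/2447251290 ≈ -1.2297 + 0.0012401*I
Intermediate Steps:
W(S, O) = 49 + S
F = -14575301/956892 (F = 2914*(-1/184) + 6293*(1/10401) = -1457/92 + 6293/10401 = -14575301/956892 ≈ -15.232)
E = I*√9209511604023/478446 (E = √((49 - 74) - 14575301/956892) = √(-25 - 14575301/956892) = √(-38497601/956892) = I*√9209511604023/478446 ≈ 6.3429*I)
(-6290 + E)/(-14322 + 19437) = (-6290 + I*√9209511604023/478446)/(-14322 + 19437) = (-6290 + I*√9209511604023/478446)/5115 = (-6290 + I*√9209511604023/478446)*(1/5115) = -1258/1023 + I*√9209511604023/2447251290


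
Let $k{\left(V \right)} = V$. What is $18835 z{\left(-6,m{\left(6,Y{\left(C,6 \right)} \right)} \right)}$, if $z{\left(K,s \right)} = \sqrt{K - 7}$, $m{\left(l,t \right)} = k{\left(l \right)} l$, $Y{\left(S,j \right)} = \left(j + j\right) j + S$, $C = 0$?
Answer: $18835 i \sqrt{13} \approx 67911.0 i$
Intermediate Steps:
$Y{\left(S,j \right)} = S + 2 j^{2}$ ($Y{\left(S,j \right)} = 2 j j + S = 2 j^{2} + S = S + 2 j^{2}$)
$m{\left(l,t \right)} = l^{2}$ ($m{\left(l,t \right)} = l l = l^{2}$)
$z{\left(K,s \right)} = \sqrt{-7 + K}$
$18835 z{\left(-6,m{\left(6,Y{\left(C,6 \right)} \right)} \right)} = 18835 \sqrt{-7 - 6} = 18835 \sqrt{-13} = 18835 i \sqrt{13}$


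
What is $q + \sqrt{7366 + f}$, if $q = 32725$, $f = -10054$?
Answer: $32725 + 8 i \sqrt{42} \approx 32725.0 + 51.846 i$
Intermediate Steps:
$q + \sqrt{7366 + f} = 32725 + \sqrt{7366 - 10054} = 32725 + \sqrt{-2688} = 32725 + 8 i \sqrt{42}$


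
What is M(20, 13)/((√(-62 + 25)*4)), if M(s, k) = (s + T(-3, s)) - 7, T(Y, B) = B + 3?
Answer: -9*I*√37/37 ≈ -1.4796*I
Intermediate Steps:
T(Y, B) = 3 + B
M(s, k) = -4 + 2*s (M(s, k) = (s + (3 + s)) - 7 = (3 + 2*s) - 7 = -4 + 2*s)
M(20, 13)/((√(-62 + 25)*4)) = (-4 + 2*20)/((√(-62 + 25)*4)) = (-4 + 40)/((√(-37)*4)) = 36/(((I*√37)*4)) = 36/((4*I*√37)) = 36*(-I*√37/148) = -9*I*√37/37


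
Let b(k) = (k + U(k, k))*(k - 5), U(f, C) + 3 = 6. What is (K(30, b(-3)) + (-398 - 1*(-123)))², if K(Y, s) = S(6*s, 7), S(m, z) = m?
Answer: 75625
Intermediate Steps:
U(f, C) = 3 (U(f, C) = -3 + 6 = 3)
b(k) = (-5 + k)*(3 + k) (b(k) = (k + 3)*(k - 5) = (3 + k)*(-5 + k) = (-5 + k)*(3 + k))
K(Y, s) = 6*s
(K(30, b(-3)) + (-398 - 1*(-123)))² = (6*(-15 + (-3)² - 2*(-3)) + (-398 - 1*(-123)))² = (6*(-15 + 9 + 6) + (-398 + 123))² = (6*0 - 275)² = (0 - 275)² = (-275)² = 75625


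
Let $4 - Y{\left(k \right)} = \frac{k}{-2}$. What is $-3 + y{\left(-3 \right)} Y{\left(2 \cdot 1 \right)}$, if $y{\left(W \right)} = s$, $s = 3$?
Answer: $12$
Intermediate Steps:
$Y{\left(k \right)} = 4 + \frac{k}{2}$ ($Y{\left(k \right)} = 4 - \frac{k}{-2} = 4 - k \left(- \frac{1}{2}\right) = 4 - - \frac{k}{2} = 4 + \frac{k}{2}$)
$y{\left(W \right)} = 3$
$-3 + y{\left(-3 \right)} Y{\left(2 \cdot 1 \right)} = -3 + 3 \left(4 + \frac{2 \cdot 1}{2}\right) = -3 + 3 \left(4 + \frac{1}{2} \cdot 2\right) = -3 + 3 \left(4 + 1\right) = -3 + 3 \cdot 5 = -3 + 15 = 12$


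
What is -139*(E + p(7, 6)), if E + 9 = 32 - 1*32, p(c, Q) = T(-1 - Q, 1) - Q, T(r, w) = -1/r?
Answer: 14456/7 ≈ 2065.1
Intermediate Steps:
p(c, Q) = -Q - 1/(-1 - Q) (p(c, Q) = -1/(-1 - Q) - Q = -Q - 1/(-1 - Q))
E = -9 (E = -9 + (32 - 1*32) = -9 + (32 - 32) = -9 + 0 = -9)
-139*(E + p(7, 6)) = -139*(-9 + (1 - 1*6*(1 + 6))/(1 + 6)) = -139*(-9 + (1 - 1*6*7)/7) = -139*(-9 + (1 - 42)/7) = -139*(-9 + (⅐)*(-41)) = -139*(-9 - 41/7) = -139*(-104/7) = 14456/7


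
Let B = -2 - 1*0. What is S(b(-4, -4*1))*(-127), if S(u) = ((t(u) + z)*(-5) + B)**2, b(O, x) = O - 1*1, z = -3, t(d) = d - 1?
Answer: -234823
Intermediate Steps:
t(d) = -1 + d
B = -2 (B = -2 + 0 = -2)
b(O, x) = -1 + O (b(O, x) = O - 1 = -1 + O)
S(u) = (18 - 5*u)**2 (S(u) = (((-1 + u) - 3)*(-5) - 2)**2 = ((-4 + u)*(-5) - 2)**2 = ((20 - 5*u) - 2)**2 = (18 - 5*u)**2)
S(b(-4, -4*1))*(-127) = (-18 + 5*(-1 - 4))**2*(-127) = (-18 + 5*(-5))**2*(-127) = (-18 - 25)**2*(-127) = (-43)**2*(-127) = 1849*(-127) = -234823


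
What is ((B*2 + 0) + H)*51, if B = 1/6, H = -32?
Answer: -1615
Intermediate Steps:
B = ⅙ (B = 1*(⅙) = ⅙ ≈ 0.16667)
((B*2 + 0) + H)*51 = (((⅙)*2 + 0) - 32)*51 = ((⅓ + 0) - 32)*51 = (⅓ - 32)*51 = -95/3*51 = -1615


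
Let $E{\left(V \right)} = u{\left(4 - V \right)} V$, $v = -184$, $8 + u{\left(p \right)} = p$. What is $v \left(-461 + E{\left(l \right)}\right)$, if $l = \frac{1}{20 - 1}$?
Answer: $\frac{30635632}{361} \approx 84863.0$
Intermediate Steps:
$u{\left(p \right)} = -8 + p$
$l = \frac{1}{19} \approx 0.052632$
$E{\left(V \right)} = V \left(-4 - V\right)$ ($E{\left(V \right)} = \left(-8 - \left(-4 + V\right)\right) V = \left(-4 - V\right) V = V \left(-4 - V\right)$)
$v \left(-461 + E{\left(l \right)}\right) = - 184 \left(-461 - \frac{4 + \frac{1}{19}}{19}\right) = - 184 \left(-461 - \frac{1}{19} \cdot \frac{77}{19}\right) = - 184 \left(-461 - \frac{77}{361}\right) = \left(-184\right) \left(- \frac{166498}{361}\right) = \frac{30635632}{361}$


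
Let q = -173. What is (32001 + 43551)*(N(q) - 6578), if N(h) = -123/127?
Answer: -63125887008/127 ≈ -4.9705e+8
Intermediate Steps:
N(h) = -123/127 (N(h) = -123*1/127 = -123/127)
(32001 + 43551)*(N(q) - 6578) = (32001 + 43551)*(-123/127 - 6578) = 75552*(-835529/127) = -63125887008/127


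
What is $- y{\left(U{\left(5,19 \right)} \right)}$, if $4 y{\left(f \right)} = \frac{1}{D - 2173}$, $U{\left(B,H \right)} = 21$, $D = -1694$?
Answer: $\frac{1}{15468} \approx 6.465 \cdot 10^{-5}$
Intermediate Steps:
$y{\left(f \right)} = - \frac{1}{15468}$ ($y{\left(f \right)} = \frac{1}{4 \left(-1694 - 2173\right)} = \frac{1}{4 \left(-3867\right)} = \frac{1}{4} \left(- \frac{1}{3867}\right) = - \frac{1}{15468}$)
$- y{\left(U{\left(5,19 \right)} \right)} = \left(-1\right) \left(- \frac{1}{15468}\right) = \frac{1}{15468}$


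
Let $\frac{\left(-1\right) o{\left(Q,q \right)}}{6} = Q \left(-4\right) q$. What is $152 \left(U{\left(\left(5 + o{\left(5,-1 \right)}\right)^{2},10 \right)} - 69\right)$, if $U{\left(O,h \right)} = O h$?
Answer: $20091512$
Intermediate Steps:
$o{\left(Q,q \right)} = 24 Q q$ ($o{\left(Q,q \right)} = - 6 Q \left(-4\right) q = - 6 - 4 Q q = - 6 \left(- 4 Q q\right) = 24 Q q$)
$152 \left(U{\left(\left(5 + o{\left(5,-1 \right)}\right)^{2},10 \right)} - 69\right) = 152 \left(\left(5 + 24 \cdot 5 \left(-1\right)\right)^{2} \cdot 10 - 69\right) = 152 \left(\left(5 - 120\right)^{2} \cdot 10 - 69\right) = 152 \left(\left(-115\right)^{2} \cdot 10 - 69\right) = 152 \left(13225 \cdot 10 - 69\right) = 152 \left(132250 - 69\right) = 152 \cdot 132181 = 20091512$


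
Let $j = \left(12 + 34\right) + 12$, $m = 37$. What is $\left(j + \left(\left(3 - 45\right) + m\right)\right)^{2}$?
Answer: $2809$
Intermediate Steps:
$j = 58$ ($j = 46 + 12 = 58$)
$\left(j + \left(\left(3 - 45\right) + m\right)\right)^{2} = \left(58 + \left(\left(3 - 45\right) + 37\right)\right)^{2} = \left(58 + \left(-42 + 37\right)\right)^{2} = \left(58 - 5\right)^{2} = 53^{2} = 2809$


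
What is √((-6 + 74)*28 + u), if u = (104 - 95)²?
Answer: √1985 ≈ 44.553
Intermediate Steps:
u = 81 (u = 9² = 81)
√((-6 + 74)*28 + u) = √((-6 + 74)*28 + 81) = √(68*28 + 81) = √(1904 + 81) = √1985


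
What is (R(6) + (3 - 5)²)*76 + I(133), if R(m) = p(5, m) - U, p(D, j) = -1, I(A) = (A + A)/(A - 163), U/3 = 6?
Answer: -17233/15 ≈ -1148.9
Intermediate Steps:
U = 18 (U = 3*6 = 18)
I(A) = 2*A/(-163 + A) (I(A) = (2*A)/(-163 + A) = 2*A/(-163 + A))
R(m) = -19 (R(m) = -1 - 1*18 = -1 - 18 = -19)
(R(6) + (3 - 5)²)*76 + I(133) = (-19 + (3 - 5)²)*76 + 2*133/(-163 + 133) = (-19 + (-2)²)*76 + 2*133/(-30) = (-19 + 4)*76 + 2*133*(-1/30) = -15*76 - 133/15 = -1140 - 133/15 = -17233/15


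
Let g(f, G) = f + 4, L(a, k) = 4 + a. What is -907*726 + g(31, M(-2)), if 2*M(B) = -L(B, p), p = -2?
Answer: -658447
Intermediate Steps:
M(B) = -2 - B/2 (M(B) = (-(4 + B))/2 = (-4 - B)/2 = -2 - B/2)
g(f, G) = 4 + f
-907*726 + g(31, M(-2)) = -907*726 + (4 + 31) = -658482 + 35 = -658447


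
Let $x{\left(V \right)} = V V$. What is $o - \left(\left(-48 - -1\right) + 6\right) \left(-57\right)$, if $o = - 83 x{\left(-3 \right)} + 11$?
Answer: $-3073$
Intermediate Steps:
$x{\left(V \right)} = V^{2}$
$o = -736$ ($o = - 83 \left(-3\right)^{2} + 11 = \left(-83\right) 9 + 11 = -747 + 11 = -736$)
$o - \left(\left(-48 - -1\right) + 6\right) \left(-57\right) = -736 - \left(\left(-48 - -1\right) + 6\right) \left(-57\right) = -736 - \left(\left(-48 + 1\right) + 6\right) \left(-57\right) = -736 - \left(-47 + 6\right) \left(-57\right) = -736 - \left(-41\right) \left(-57\right) = -736 - 2337 = -3073$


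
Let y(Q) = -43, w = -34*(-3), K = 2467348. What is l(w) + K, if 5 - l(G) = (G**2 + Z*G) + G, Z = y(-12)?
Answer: 2461233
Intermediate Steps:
w = 102
Z = -43
l(G) = 5 - G**2 + 42*G (l(G) = 5 - ((G**2 - 43*G) + G) = 5 - (G**2 - 42*G) = 5 + (-G**2 + 42*G) = 5 - G**2 + 42*G)
l(w) + K = (5 - 1*102**2 + 42*102) + 2467348 = (5 - 1*10404 + 4284) + 2467348 = (5 - 10404 + 4284) + 2467348 = -6115 + 2467348 = 2461233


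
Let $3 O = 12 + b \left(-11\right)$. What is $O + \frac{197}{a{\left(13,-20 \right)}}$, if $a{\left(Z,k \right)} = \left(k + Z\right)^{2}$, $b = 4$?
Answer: $- \frac{977}{147} \approx -6.6463$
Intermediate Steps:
$a{\left(Z,k \right)} = \left(Z + k\right)^{2}$
$O = - \frac{32}{3}$ ($O = \frac{12 + 4 \left(-11\right)}{3} = \frac{12 - 44}{3} = \frac{1}{3} \left(-32\right) = - \frac{32}{3} \approx -10.667$)
$O + \frac{197}{a{\left(13,-20 \right)}} = - \frac{32}{3} + \frac{197}{\left(13 - 20\right)^{2}} = - \frac{32}{3} + \frac{197}{\left(-7\right)^{2}} = - \frac{32}{3} + \frac{197}{49} = - \frac{977}{147}$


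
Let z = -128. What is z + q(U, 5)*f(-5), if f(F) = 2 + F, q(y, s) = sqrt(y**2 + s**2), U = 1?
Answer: -128 - 3*sqrt(26) ≈ -143.30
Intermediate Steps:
q(y, s) = sqrt(s**2 + y**2)
z + q(U, 5)*f(-5) = -128 + sqrt(5**2 + 1**2)*(2 - 5) = -128 + sqrt(25 + 1)*(-3) = -128 + sqrt(26)*(-3) = -128 - 3*sqrt(26)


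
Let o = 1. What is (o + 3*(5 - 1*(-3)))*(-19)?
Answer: -475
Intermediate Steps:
(o + 3*(5 - 1*(-3)))*(-19) = (1 + 3*(5 - 1*(-3)))*(-19) = (1 + 3*(5 + 3))*(-19) = (1 + 3*8)*(-19) = (1 + 24)*(-19) = 25*(-19) = -475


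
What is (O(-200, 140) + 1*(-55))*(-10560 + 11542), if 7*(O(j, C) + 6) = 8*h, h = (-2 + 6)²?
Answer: -293618/7 ≈ -41945.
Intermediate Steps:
h = 16 (h = 4² = 16)
O(j, C) = 86/7 (O(j, C) = -6 + (8*16)/7 = -6 + (⅐)*128 = -6 + 128/7 = 86/7)
(O(-200, 140) + 1*(-55))*(-10560 + 11542) = (86/7 + 1*(-55))*(-10560 + 11542) = (86/7 - 55)*982 = -299/7*982 = -293618/7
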